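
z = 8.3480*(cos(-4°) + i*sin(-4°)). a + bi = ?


a = 8.3480*cos(-4°) = 8.3480*0.997564 = 8.3277
b = 8.3480*sin(-4°) = 8.3480*(-0.069756) = -0.5823

8.3277 - 0.5823i


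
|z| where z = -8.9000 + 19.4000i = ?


|z| = sqrt((-8.9)^2 + 19.4^2) = sqrt(79.21 + 376.36) = sqrt(455.57) = 21.3441

|z| = 21.3441


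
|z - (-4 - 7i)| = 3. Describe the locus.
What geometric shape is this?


|z - z0| = r is a circle with center z0 and radius r.
Center = (-4, -7), radius = 3

Circle with center (-4, -7) and radius 3


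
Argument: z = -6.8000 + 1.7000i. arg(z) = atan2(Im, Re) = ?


Re = -6.8, Im = 1.7
arg = atan2(1.7, -6.8) = 165.9638 degrees

arg(z) = 165.9638 degrees


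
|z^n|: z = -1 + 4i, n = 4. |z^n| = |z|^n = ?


|z| = sqrt(1+16) = sqrt(17) = 4.1231
|z^4| = |z|^4 = (sqrt(17))^4 = 17^2 = 289

|z^4| = 289


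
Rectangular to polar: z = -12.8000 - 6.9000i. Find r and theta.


r = sqrt(163.84+47.61) = sqrt(211.45) = 14.5413
theta = atan2(-6.9, -12.8) = -151.6726 degrees

r = 14.5413, theta = -151.6726 degrees


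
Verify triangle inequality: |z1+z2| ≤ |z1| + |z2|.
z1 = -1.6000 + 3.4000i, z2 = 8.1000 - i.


|z1| = sqrt((-1.6)^2 + 3.4^2) = sqrt(14.12) = 3.7577
|z2| = sqrt(8.1^2 + (-1)^2) = sqrt(66.61) = 8.1615
z1+z2 = 6.5000 + 2.4000i
|z1+z2| = sqrt(48.01) = 6.9289
|z1|+|z2| = 3.7577 + 8.1615 = 11.9192

|z1+z2| = 6.9289 ≤ |z1|+|z2| = 11.9192 (verified)


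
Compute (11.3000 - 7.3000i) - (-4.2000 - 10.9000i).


Real: 11.3 + 4.2 = 15.5
Imag: -7.3 + 10.9 = 3.6

15.5000 + 3.6000i


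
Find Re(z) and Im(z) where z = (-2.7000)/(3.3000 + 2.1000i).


Multiply by conjugate: (-2.7000)(3.3000 - 2.1000i) / (3.3^2 + 2.1^2)
Numerator real = -2.7*3.3 + 0*2.1 = -8.91
Numerator imag = 0*3.3 - (-2.7)*2.1 = 5.67
Denominator = 15.3
Re(z) = -8.91/15.3 = -0.5824
Im(z) = 5.67/15.3 = 0.3706

Re(z) = -0.5824, Im(z) = 0.3706


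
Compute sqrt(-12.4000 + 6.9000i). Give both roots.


|z| = sqrt(153.76+47.61) = 14.1905
sqrt((|z|+a)/2) = sqrt((14.1905+(-12.4))/2) = sqrt(0.8952) = 0.9462
sqrt((|z|-a)/2) = sqrt((14.1905-(-12.4))/2) = sqrt(13.2952) = 3.6463

±(0.9462 + 3.6463i) i.e. 0.9462 + 3.6463i and -0.9462 - 3.6463i


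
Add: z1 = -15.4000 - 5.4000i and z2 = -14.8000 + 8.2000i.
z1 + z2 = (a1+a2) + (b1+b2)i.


Real: -15.4 - 14.8 = -30.2
Imag: -5.4 + 8.2 = 2.8

-30.2000 + 2.8000i


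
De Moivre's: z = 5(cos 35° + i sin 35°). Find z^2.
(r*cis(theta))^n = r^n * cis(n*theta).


r^2 = 5^2 = 25
n*theta = 2*35° = 70° = 70° (mod 360)
a = 25*cos(70°) = 8.5505
b = 25*sin(70°) = 23.4923

25 cis(70°) = 8.5505 + 23.4923i


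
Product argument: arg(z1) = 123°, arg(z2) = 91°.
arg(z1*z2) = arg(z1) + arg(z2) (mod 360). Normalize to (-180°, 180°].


arg(z1*z2) = 123° + 91° = 214°
Normalized to (-180°, 180°]: -146°

-146°


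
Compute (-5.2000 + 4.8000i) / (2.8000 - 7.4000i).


Conjugate of z2 = 2.8000 + 7.4000i
Numerator: (-5.2000 + 4.8000i)(2.8000 + 7.4000i) = -50.0800 - 25.0400i
Denominator: 2.8^2 + (-7.4)^2 = 62.6
Result = (-50.0800 - 25.0400i)/62.6

-0.8000 - 0.4000i


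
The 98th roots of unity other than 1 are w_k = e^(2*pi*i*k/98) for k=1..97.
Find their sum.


With w = e^(2*pi*i/98), all 98 of the 98th roots of unity w^0 = 1, w, ..., w^(97) sum to 0: 1 + w + ... + w^(97) = (1 - w^98)/(1 - w) = 0 since w^98 = 1, w ≠ 1.
Removing the root 1: w + w^2 + ... + w^(97) = 0 - 1 = -1

Sum = -1


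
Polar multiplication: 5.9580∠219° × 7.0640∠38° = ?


r = 5.9580 * 7.0640 = 42.0873
theta = 219° + 38° = 257° = 257° (mod 360)

42.0873 cis(257°)


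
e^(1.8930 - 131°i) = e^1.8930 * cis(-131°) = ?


e^1.8930 = 6.63926
cos(-131°) = -0.656059
sin(-131°) = -0.75471
Real = 6.63926*(-0.656059) = -4.3557
Imag = 6.63926*(-0.75471) = -5.0107

-4.3557 - 5.0107i


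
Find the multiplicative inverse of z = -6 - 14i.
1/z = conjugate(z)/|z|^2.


|z|^2 = 36+196 = 232
1/z = (-6 + 14i)/232

1/z = -0.0259 + 0.0603i


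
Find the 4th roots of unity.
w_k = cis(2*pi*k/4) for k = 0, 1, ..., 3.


The 4th roots of unity are cis(360k/4°) for k=0..3
Angle step = 360/4 = 90°
Primitive root: cis(90°)
Primitive root = 0 + 1.0000i

4 roots at angles: 0°, 90°, 180°, 270°


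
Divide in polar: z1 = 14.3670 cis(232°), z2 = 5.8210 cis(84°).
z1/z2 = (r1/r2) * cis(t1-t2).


r = 14.3670 / 5.8210 = 2.4681
theta = 232° - 84° = 148° = 148° (mod 360)

2.4681 cis(148°)


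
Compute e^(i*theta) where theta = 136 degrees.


cos(136°) = -0.7193
sin(136°) = 0.6947

e^(i*136°) = -0.7193 + 0.6947i


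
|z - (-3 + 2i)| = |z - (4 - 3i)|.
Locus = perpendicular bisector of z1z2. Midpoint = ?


Equal distances means the locus is the perpendicular bisector of z1 and z2.
Midpoint = ((-3+4)/2, (2+(-3))/2) = (0.5000, -0.5000)

Perpendicular bisector through (0.5000, -0.5000)


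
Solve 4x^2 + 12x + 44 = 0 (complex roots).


disc = 12^2 - 4*4*44 = 144 - 704 = -560
sqrt(|disc|) = sqrt(560) = 23.6643
Real part = -12/(2*4) = -1.5000
Imag part = 23.6643/(2*4) = 2.9580

-1.5000 ± 2.9580i


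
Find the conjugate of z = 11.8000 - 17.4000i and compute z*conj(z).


z_bar = 11.8000 + 17.4000i
z*z_bar = 11.8^2 + (-17.4)^2 = 139.24 + 302.76 = 442

z_bar = 11.8000 + 17.4000i, z*z_bar = 442


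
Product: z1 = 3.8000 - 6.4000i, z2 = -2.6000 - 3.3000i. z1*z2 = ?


Real = 3.8*(-2.6) - (-6.4)*(-3.3) = -9.88 - 21.12 = -31
Imag = 3.8*(-3.3) - (2.6)*(-6.4) = -12.54 + 16.64 = 4.1

-31.0000 + 4.1000i


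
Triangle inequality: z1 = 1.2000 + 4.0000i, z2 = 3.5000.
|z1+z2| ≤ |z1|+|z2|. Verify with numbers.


|z1| = sqrt(1.2^2 + 4^2) = sqrt(17.44) = 4.1761
|z2| = sqrt(3.5^2 + 0^2) = sqrt(12.25) = 3.5000
z1+z2 = 4.7000 + 4.0000i
|z1+z2| = sqrt(38.09) = 6.1717
|z1|+|z2| = 4.1761 + 3.5000 = 7.6761

|z1+z2| = 6.1717 ≤ |z1|+|z2| = 7.6761 (verified)


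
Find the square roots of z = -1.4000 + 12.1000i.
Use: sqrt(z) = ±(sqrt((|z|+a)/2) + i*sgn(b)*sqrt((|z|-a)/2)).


|z| = sqrt(1.96+146.41) = 12.1807
sqrt((|z|+a)/2) = sqrt((12.1807+(-1.4))/2) = sqrt(5.3904) = 2.3217
sqrt((|z|-a)/2) = sqrt((12.1807-(-1.4))/2) = sqrt(6.7904) = 2.6058

±(2.3217 + 2.6058i) i.e. 2.3217 + 2.6058i and -2.3217 - 2.6058i


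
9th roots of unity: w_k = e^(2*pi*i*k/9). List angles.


The 9th roots of unity are cis(360k/9°) for k=0..8
Angle step = 360/9 = 40°
Primitive root: cis(40°)
Primitive root = 0.7660 + 0.6428i

9 roots at angles: 0°, 40°, 80°, 120°, 160°, 200°, 240°, 280°, 320°


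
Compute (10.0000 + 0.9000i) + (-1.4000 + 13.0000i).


Real: 10 - 1.4 = 8.6
Imag: 0.9 + 13 = 13.9

8.6000 + 13.9000i


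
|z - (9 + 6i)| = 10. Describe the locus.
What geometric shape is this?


|z - z0| = r is a circle with center z0 and radius r.
Center = (9, 6), radius = 10

Circle with center (9, 6) and radius 10


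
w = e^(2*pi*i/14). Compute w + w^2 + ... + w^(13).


With w = e^(2*pi*i/14), all 14 of the 14th roots of unity w^0 = 1, w, ..., w^(13) sum to 0: 1 + w + ... + w^(13) = (1 - w^14)/(1 - w) = 0 since w^14 = 1, w ≠ 1.
Removing the root 1: w + w^2 + ... + w^(13) = 0 - 1 = -1

Sum = -1


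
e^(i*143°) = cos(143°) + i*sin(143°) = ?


cos(143°) = -0.7986
sin(143°) = 0.6018

e^(i*143°) = -0.7986 + 0.6018i


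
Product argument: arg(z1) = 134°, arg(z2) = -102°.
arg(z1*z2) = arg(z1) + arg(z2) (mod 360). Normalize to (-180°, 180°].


arg(z1*z2) = 134° - 102° = 32°
Normalized to (-180°, 180°]: 32°

32°


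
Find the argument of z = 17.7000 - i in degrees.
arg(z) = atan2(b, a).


Re = 17.7, Im = -1
arg = atan2(-1, 17.7) = -3.2336 degrees

arg(z) = -3.2336 degrees


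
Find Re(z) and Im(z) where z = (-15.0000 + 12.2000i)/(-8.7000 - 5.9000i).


Multiply by conjugate: (-15.0000 + 12.2000i)(-8.7000 + 5.9000i) / ((-8.7)^2 + (-5.9)^2)
Numerator real = -15*(-8.7) + 12.2*(-5.9) = 58.52
Numerator imag = 12.2*(-8.7) - (-15)*(-5.9) = -194.64
Denominator = 110.5
Re(z) = 58.52/110.5 = 0.5296
Im(z) = -194.64/110.5 = -1.7614

Re(z) = 0.5296, Im(z) = -1.7614


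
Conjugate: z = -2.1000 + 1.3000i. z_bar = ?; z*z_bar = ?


z_bar = -2.1000 - 1.3000i
z*z_bar = (-2.1)^2 + 1.3^2 = 4.41 + 1.69 = 6.1

z_bar = -2.1000 - 1.3000i, z*z_bar = 6.1


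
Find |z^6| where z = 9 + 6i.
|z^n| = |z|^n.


|z| = sqrt(81+36) = sqrt(117) = 10.8167
|z^6| = |z|^6 = (sqrt(117))^6 = 117^3 = 1601613

|z^6| = 1601613


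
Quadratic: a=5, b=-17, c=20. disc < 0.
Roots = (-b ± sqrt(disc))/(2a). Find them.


disc = (-17)^2 - 4*5*20 = 289 - 400 = -111
sqrt(|disc|) = sqrt(111) = 10.5357
Real part = 17/(2*5) = 1.7000
Imag part = 10.5357/(2*5) = 1.0536

1.7000 ± 1.0536i


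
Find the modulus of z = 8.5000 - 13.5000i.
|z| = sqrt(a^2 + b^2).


|z| = sqrt(8.5^2 + (-13.5)^2) = sqrt(72.25 + 182.25) = sqrt(254.5) = 15.9531

|z| = 15.9531


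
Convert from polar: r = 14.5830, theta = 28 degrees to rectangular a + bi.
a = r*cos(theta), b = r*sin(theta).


a = 14.5830*cos(28°) = 14.5830*0.882948 = 12.8760
b = 14.5830*sin(28°) = 14.5830*0.46947 = 6.8463

12.8760 + 6.8463i


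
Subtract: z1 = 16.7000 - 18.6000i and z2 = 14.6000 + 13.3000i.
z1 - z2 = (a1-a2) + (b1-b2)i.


Real: 16.7 - 14.6 = 2.1
Imag: -18.6 - 13.3 = -31.9

2.1000 - 31.9000i


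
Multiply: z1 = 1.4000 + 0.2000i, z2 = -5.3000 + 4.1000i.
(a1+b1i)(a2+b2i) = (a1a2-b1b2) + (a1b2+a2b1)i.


Real = 1.4*(-5.3) - 0.2*4.1 = -7.42 - 0.82 = -8.24
Imag = 1.4*4.1 - (5.3)*0.2 = 5.74 - (1.06) = 4.68

-8.2400 + 4.6800i


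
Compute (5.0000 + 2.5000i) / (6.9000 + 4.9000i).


Conjugate of z2 = 6.9000 - 4.9000i
Numerator: (5.0000 + 2.5000i)(6.9000 - 4.9000i) = 46.7500 - 7.2500i
Denominator: 6.9^2 + 4.9^2 = 71.62
Result = (46.7500 - 7.2500i)/71.62

0.6528 - 0.1012i


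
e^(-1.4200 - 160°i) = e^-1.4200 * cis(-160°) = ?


e^-1.4200 = 0.2417
cos(-160°) = -0.9397
sin(-160°) = -0.342
Real = 0.2417*(-0.9397) = -0.2271
Imag = 0.2417*(-0.342) = -0.0827

-0.2271 - 0.0827i


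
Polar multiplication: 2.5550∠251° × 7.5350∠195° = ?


r = 2.5550 * 7.5350 = 19.2519
theta = 251° + 195° = 446° = 86° (mod 360)

19.2519 cis(86°)


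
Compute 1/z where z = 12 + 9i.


|z|^2 = 144+81 = 225
1/z = (12 - 9i)/225

1/z = 0.0533 - 0.0400i


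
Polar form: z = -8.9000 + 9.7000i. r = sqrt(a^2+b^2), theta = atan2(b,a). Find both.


r = sqrt(79.21+94.09) = sqrt(173.3) = 13.1643
theta = atan2(9.7, -8.9) = 132.5372 degrees

r = 13.1643, theta = 132.5372 degrees


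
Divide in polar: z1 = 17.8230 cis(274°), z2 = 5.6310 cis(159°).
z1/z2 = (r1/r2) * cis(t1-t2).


r = 17.8230 / 5.6310 = 3.1652
theta = 274° - 159° = 115° = 115° (mod 360)

3.1652 cis(115°)


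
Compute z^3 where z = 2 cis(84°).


r^3 = 2^3 = 8
n*theta = 3*84° = 252° = 252° (mod 360)
a = 8*cos(252°) = -2.4721
b = 8*sin(252°) = -7.6085

8 cis(252°) = -2.4721 - 7.6085i


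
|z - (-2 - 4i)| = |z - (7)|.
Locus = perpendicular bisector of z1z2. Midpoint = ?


Equal distances means the locus is the perpendicular bisector of z1 and z2.
Midpoint = ((-2+7)/2, (-4+0)/2) = (2.5000, -2.0000)

Perpendicular bisector through (2.5000, -2.0000)


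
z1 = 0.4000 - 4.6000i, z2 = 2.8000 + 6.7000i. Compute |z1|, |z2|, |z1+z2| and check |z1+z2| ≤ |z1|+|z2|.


|z1| = sqrt(0.4^2 + (-4.6)^2) = sqrt(21.32) = 4.6174
|z2| = sqrt(2.8^2 + 6.7^2) = sqrt(52.73) = 7.2615
z1+z2 = 3.2000 + 2.1000i
|z1+z2| = sqrt(14.65) = 3.8275
|z1|+|z2| = 4.6174 + 7.2615 = 11.8789

|z1+z2| = 3.8275 ≤ |z1|+|z2| = 11.8789 (verified)


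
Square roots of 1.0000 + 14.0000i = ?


|z| = sqrt(1+196) = 14.0357
sqrt((|z|+a)/2) = sqrt((14.0357+1)/2) = sqrt(7.5178) = 2.7419
sqrt((|z|-a)/2) = sqrt((14.0357-1)/2) = sqrt(6.5178) = 2.5530

±(2.7419 + 2.5530i) i.e. 2.7419 + 2.5530i and -2.7419 - 2.5530i


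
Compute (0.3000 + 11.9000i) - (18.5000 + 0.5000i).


Real: 0.3 - 18.5 = -18.2
Imag: 11.9 - 0.5 = 11.4

-18.2000 + 11.4000i


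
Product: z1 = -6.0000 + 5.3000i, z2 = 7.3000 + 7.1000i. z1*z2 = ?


Real = -6*7.3 - 5.3*7.1 = -43.8 - 37.63 = -81.43
Imag = -6*7.1 + 7.3*5.3 = -42.6 + 38.69 = -3.91

-81.4300 - 3.9100i


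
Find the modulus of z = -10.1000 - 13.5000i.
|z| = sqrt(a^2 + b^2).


|z| = sqrt((-10.1)^2 + (-13.5)^2) = sqrt(102.01 + 182.25) = sqrt(284.26) = 16.8600

|z| = 16.8600


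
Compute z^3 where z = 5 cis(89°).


r^3 = 5^3 = 125
n*theta = 3*89° = 267° = 267° (mod 360)
a = 125*cos(267°) = -6.5420
b = 125*sin(267°) = -124.8287

125 cis(267°) = -6.5420 - 124.8287i


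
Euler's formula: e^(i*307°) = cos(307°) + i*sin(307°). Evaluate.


cos(307°) = 0.6018
sin(307°) = -0.7986

e^(i*307°) = 0.6018 - 0.7986i


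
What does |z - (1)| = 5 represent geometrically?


|z - z0| = r is a circle with center z0 and radius r.
Center = (1, 0), radius = 5

Circle with center (1, 0) and radius 5


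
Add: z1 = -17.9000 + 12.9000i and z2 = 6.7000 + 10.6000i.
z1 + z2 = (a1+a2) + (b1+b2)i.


Real: -17.9 + 6.7 = -11.2
Imag: 12.9 + 10.6 = 23.5

-11.2000 + 23.5000i


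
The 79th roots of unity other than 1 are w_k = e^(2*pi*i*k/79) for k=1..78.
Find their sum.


With w = e^(2*pi*i/79), all 79 of the 79th roots of unity w^0 = 1, w, ..., w^(78) sum to 0: 1 + w + ... + w^(78) = (1 - w^79)/(1 - w) = 0 since w^79 = 1, w ≠ 1.
Removing the root 1: w + w^2 + ... + w^(78) = 0 - 1 = -1

Sum = -1


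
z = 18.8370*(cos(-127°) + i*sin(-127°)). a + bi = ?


a = 18.8370*cos(-127°) = 18.8370*(-0.601815) = -11.3364
b = 18.8370*sin(-127°) = 18.8370*(-0.798636) = -15.0439

-11.3364 - 15.0439i


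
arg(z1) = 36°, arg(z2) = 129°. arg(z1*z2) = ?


arg(z1*z2) = 36° + 129° = 165°
Normalized to (-180°, 180°]: 165°

165°


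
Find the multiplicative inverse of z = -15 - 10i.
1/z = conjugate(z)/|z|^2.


|z|^2 = 225+100 = 325
1/z = (-15 + 10i)/325

1/z = -0.0462 + 0.0308i


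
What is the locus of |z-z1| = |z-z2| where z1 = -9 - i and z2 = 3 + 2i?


Equal distances means the locus is the perpendicular bisector of z1 and z2.
Midpoint = ((-9+3)/2, (-1+2)/2) = (-3.0000, 0.5000)

Perpendicular bisector through (-3.0000, 0.5000)


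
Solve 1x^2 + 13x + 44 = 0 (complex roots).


disc = 13^2 - 4*1*44 = 169 - 176 = -7
sqrt(|disc|) = sqrt(7) = 2.6458
Real part = -13/(2*1) = -6.5000
Imag part = 2.6458/(2*1) = 1.3229

-6.5000 ± 1.3229i


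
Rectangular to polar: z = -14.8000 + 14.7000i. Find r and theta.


r = sqrt(219.04+216.09) = sqrt(435.13) = 20.8598
theta = atan2(14.7, -14.8) = 135.1942 degrees

r = 20.8598, theta = 135.1942 degrees


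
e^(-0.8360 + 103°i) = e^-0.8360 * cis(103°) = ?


e^-0.8360 = 0.4334
cos(103°) = -0.225
sin(103°) = 0.9744
Real = 0.4334*(-0.225) = -0.0975
Imag = 0.4334*0.9744 = 0.4223

-0.0975 + 0.4223i


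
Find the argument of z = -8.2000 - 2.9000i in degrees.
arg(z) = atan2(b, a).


Re = -8.2, Im = -2.9
arg = atan2(-2.9, -8.2) = -160.5234 degrees

arg(z) = -160.5234 degrees


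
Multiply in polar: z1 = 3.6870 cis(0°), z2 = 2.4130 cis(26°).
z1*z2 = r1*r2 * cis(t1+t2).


r = 3.6870 * 2.4130 = 8.8967
theta = 0° + 26° = 26° = 26° (mod 360)

8.8967 cis(26°)


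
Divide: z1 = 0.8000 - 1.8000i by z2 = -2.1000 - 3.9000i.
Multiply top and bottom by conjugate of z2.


Conjugate of z2 = -2.1000 + 3.9000i
Numerator: (0.8000 - 1.8000i)(-2.1000 + 3.9000i) = 5.3400 + 6.9000i
Denominator: (-2.1)^2 + (-3.9)^2 = 19.62
Result = (5.3400 + 6.9000i)/19.62

0.2722 + 0.3517i


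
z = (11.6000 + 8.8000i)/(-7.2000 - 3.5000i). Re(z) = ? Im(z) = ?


Multiply by conjugate: (11.6000 + 8.8000i)(-7.2000 + 3.5000i) / ((-7.2)^2 + (-3.5)^2)
Numerator real = 11.6*(-7.2) + 8.8*(-3.5) = -114.32
Numerator imag = 8.8*(-7.2) - 11.6*(-3.5) = -22.76
Denominator = 64.09
Re(z) = -114.32/64.09 = -1.7837
Im(z) = -22.76/64.09 = -0.3551

Re(z) = -1.7837, Im(z) = -0.3551


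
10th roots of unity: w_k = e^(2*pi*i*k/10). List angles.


The 10th roots of unity are cis(360k/10°) for k=0..9
Angle step = 360/10 = 36°
Primitive root: cis(36°)
Primitive root = 0.8090 + 0.5878i

10 roots at angles: 0°, 36°, 72°, 108°, 144°, 180°, 216°, 252°, 288°, 324°


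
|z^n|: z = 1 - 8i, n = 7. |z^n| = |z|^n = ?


|z| = sqrt(1+64) = sqrt(65) = 8.0623
|z^7| = |z|^7 = (sqrt(65))^7 = 65^3 * sqrt(65) = 274625*sqrt(65)

|z^7| = 274625*sqrt(65) ≈ 2214097.5341


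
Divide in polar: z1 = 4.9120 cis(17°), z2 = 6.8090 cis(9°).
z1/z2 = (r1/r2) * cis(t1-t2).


r = 4.9120 / 6.8090 = 0.7214
theta = 17° - 9° = 8° = 8° (mod 360)

0.7214 cis(8°)


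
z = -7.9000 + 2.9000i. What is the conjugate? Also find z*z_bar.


z_bar = -7.9000 - 2.9000i
z*z_bar = (-7.9)^2 + 2.9^2 = 62.41 + 8.41 = 70.82

z_bar = -7.9000 - 2.9000i, z*z_bar = 70.82


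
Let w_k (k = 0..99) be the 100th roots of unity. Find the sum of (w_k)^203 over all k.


The roots are w_k = w^k with w = e^(2*pi*i/100), and (w^k)^203 = (w^203)^k.
So S = 1 + u + u^2 + ... + u^(99) with u = w^203.
203 = 2*100 + 3, so 203 is not a multiple of 100: u = (w^100)^2 * w^3 = w^3 ≠ 1 (w is a primitive 100th root), while u^100 = (w^100)^203 = 1.
Geometric series: S = (1 - u^100)/(1 - u) = (1 - 1)/(1 - u) = 0

S = 0


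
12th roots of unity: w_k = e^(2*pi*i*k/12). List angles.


The 12th roots of unity are cis(360k/12°) for k=0..11
Angle step = 360/12 = 30°
Primitive root: cis(30°)
Primitive root = 0.8660 + 0.5000i

12 roots at angles: 0°, 30°, 60°, 90°, 120°, 150°, 180°, 210°, 240°, 270°, 300°, 330°


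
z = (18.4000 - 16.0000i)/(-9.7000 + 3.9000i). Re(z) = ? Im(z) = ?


Multiply by conjugate: (18.4000 - 16.0000i)(-9.7000 - 3.9000i) / ((-9.7)^2 + 3.9^2)
Numerator real = 18.4*(-9.7) - (16)*3.9 = -240.88
Numerator imag = -16*(-9.7) - 18.4*3.9 = 83.44
Denominator = 109.3
Re(z) = -240.88/109.3 = -2.2038
Im(z) = 83.44/109.3 = 0.7634

Re(z) = -2.2038, Im(z) = 0.7634


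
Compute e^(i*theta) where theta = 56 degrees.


cos(56°) = 0.5592
sin(56°) = 0.8290

e^(i*56°) = 0.5592 + 0.8290i


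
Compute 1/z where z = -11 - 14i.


|z|^2 = 121+196 = 317
1/z = (-11 + 14i)/317

1/z = -0.0347 + 0.0442i


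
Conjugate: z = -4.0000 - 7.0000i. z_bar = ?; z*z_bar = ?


z_bar = -4.0000 + 7.0000i
z*z_bar = (-4)^2 + (-7)^2 = 16 + 49 = 65

z_bar = -4.0000 + 7.0000i, z*z_bar = 65


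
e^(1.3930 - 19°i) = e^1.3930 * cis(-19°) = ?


e^1.3930 = 4.0269
cos(-19°) = 0.94552
sin(-19°) = -0.32557
Real = 4.0269*0.94552 = 3.8075
Imag = 4.0269*(-0.32557) = -1.3110

3.8075 - 1.3110i


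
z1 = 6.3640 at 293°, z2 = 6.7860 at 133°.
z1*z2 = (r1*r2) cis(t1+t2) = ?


r = 6.3640 * 6.7860 = 43.1861
theta = 293° + 133° = 426° = 66° (mod 360)

43.1861 cis(66°)


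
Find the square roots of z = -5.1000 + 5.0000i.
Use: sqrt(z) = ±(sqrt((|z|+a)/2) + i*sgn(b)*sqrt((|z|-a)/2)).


|z| = sqrt(26.01+25) = 7.1421
sqrt((|z|+a)/2) = sqrt((7.1421+(-5.1))/2) = sqrt(1.0211) = 1.0105
sqrt((|z|-a)/2) = sqrt((7.1421-(-5.1))/2) = sqrt(6.1211) = 2.4741

±(1.0105 + 2.4741i) i.e. 1.0105 + 2.4741i and -1.0105 - 2.4741i


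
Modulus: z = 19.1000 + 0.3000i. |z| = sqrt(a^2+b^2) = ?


|z| = sqrt(19.1^2 + 0.3^2) = sqrt(364.81 + 0.09) = sqrt(364.9) = 19.1024

|z| = 19.1024


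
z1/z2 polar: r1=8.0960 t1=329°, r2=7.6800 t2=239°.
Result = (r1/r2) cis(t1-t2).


r = 8.0960 / 7.6800 = 1.0542
theta = 329° - 239° = 90° = 90° (mod 360)

1.0542 cis(90°)


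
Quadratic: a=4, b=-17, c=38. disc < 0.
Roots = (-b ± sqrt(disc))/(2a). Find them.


disc = (-17)^2 - 4*4*38 = 289 - 608 = -319
sqrt(|disc|) = sqrt(319) = 17.8606
Real part = 17/(2*4) = 2.1250
Imag part = 17.8606/(2*4) = 2.2326

2.1250 ± 2.2326i


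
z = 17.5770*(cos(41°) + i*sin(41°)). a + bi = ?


a = 17.5770*cos(41°) = 17.5770*0.75471 = 13.2655
b = 17.5770*sin(41°) = 17.5770*0.656059 = 11.5315

13.2655 + 11.5315i


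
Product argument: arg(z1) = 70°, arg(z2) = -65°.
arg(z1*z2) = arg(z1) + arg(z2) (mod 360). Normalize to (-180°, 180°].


arg(z1*z2) = 70° - 65° = 5°
Normalized to (-180°, 180°]: 5°

5°


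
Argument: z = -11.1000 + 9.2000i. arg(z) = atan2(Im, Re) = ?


Re = -11.1, Im = 9.2
arg = atan2(9.2, -11.1) = 140.3471 degrees

arg(z) = 140.3471 degrees


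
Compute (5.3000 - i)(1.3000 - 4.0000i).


Real = 5.3*1.3 - (-1)*(-4) = 6.89 - 4 = 2.89
Imag = 5.3*(-4) + 1.3*(-1) = -21.2 - (1.3) = -22.5

2.8900 - 22.5000i


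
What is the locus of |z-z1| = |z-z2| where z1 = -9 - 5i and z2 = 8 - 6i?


Equal distances means the locus is the perpendicular bisector of z1 and z2.
Midpoint = ((-9+8)/2, (-5+(-6))/2) = (-0.5000, -5.5000)

Perpendicular bisector through (-0.5000, -5.5000)


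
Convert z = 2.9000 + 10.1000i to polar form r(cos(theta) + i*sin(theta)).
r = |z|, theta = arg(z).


r = sqrt(8.41+102.01) = sqrt(110.42) = 10.5081
theta = atan2(10.1, 2.9) = 73.9797 degrees

r = 10.5081, theta = 73.9797 degrees


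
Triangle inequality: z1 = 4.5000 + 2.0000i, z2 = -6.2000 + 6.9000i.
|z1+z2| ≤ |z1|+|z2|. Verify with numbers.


|z1| = sqrt(4.5^2 + 2^2) = sqrt(24.25) = 4.9244
|z2| = sqrt((-6.2)^2 + 6.9^2) = sqrt(86.05) = 9.2763
z1+z2 = -1.7000 + 8.9000i
|z1+z2| = sqrt(82.1) = 9.0609
|z1|+|z2| = 4.9244 + 9.2763 = 14.2007

|z1+z2| = 9.0609 ≤ |z1|+|z2| = 14.2007 (verified)


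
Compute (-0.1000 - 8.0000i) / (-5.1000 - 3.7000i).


Conjugate of z2 = -5.1000 + 3.7000i
Numerator: (-0.1000 - 8.0000i)(-5.1000 + 3.7000i) = 30.1100 + 40.4300i
Denominator: (-5.1)^2 + (-3.7)^2 = 39.7
Result = (30.1100 + 40.4300i)/39.7

0.7584 + 1.0184i


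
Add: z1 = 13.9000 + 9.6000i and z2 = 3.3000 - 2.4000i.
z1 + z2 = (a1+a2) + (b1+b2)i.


Real: 13.9 + 3.3 = 17.2
Imag: 9.6 - 2.4 = 7.2

17.2000 + 7.2000i


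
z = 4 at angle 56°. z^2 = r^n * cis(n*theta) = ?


r^2 = 4^2 = 16
n*theta = 2*56° = 112° = 112° (mod 360)
a = 16*cos(112°) = -5.9937
b = 16*sin(112°) = 14.8349

16 cis(112°) = -5.9937 + 14.8349i


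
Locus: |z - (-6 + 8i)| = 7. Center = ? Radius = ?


|z - z0| = r is a circle with center z0 and radius r.
Center = (-6, 8), radius = 7

Circle with center (-6, 8) and radius 7


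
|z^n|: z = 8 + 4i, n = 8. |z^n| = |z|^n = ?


|z| = sqrt(64+16) = sqrt(80) = 8.9443
|z^8| = |z|^8 = (sqrt(80))^8 = 80^4 = 40960000

|z^8| = 40960000


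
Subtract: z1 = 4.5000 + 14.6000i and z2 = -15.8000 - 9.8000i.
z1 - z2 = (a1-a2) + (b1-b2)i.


Real: 4.5 + 15.8 = 20.3
Imag: 14.6 + 9.8 = 24.4

20.3000 + 24.4000i


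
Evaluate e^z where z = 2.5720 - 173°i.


e^2.5720 = 13.0920
cos(-173°) = -0.992546
sin(-173°) = -0.12187
Real = 13.0920*(-0.992546) = -12.9944
Imag = 13.0920*(-0.12187) = -1.5955

-12.9944 - 1.5955i


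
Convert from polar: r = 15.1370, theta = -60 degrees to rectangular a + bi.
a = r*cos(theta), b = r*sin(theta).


a = 15.1370*cos(-60°) = 15.1370*0.5 = 7.5685
b = 15.1370*sin(-60°) = 15.1370*(-0.866025) = -13.1090

7.5685 - 13.1090i


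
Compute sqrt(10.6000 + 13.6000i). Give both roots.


|z| = sqrt(112.36+184.96) = 17.2430
sqrt((|z|+a)/2) = sqrt((17.2430+10.6)/2) = sqrt(13.9215) = 3.7312
sqrt((|z|-a)/2) = sqrt((17.2430-10.6)/2) = sqrt(3.3215) = 1.8225

±(3.7312 + 1.8225i) i.e. 3.7312 + 1.8225i and -3.7312 - 1.8225i


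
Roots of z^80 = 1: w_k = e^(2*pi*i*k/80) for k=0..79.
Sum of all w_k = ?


The sum of all 80th roots of unity is 0.
Geometric series: (1 - w^80)/(1 - w) = (1-1)/(1-w) = 0 since w^80 = 1, w ≠ 1.
Alternatively: coefficient of z^79 in z^80 - 1 is 0.

0


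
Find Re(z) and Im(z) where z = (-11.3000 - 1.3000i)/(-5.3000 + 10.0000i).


Multiply by conjugate: (-11.3000 - 1.3000i)(-5.3000 - 10.0000i) / ((-5.3)^2 + 10^2)
Numerator real = -11.3*(-5.3) - (1.3)*10 = 46.89
Numerator imag = -1.3*(-5.3) - (-11.3)*10 = 119.89
Denominator = 128.09
Re(z) = 46.89/128.09 = 0.3661
Im(z) = 119.89/128.09 = 0.9360

Re(z) = 0.3661, Im(z) = 0.9360


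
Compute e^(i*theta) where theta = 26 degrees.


cos(26°) = 0.8988
sin(26°) = 0.4384

e^(i*26°) = 0.8988 + 0.4384i


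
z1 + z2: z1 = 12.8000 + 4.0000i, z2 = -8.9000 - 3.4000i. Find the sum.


Real: 12.8 - 8.9 = 3.9
Imag: 4 - 3.4 = 0.6

3.9000 + 0.6000i


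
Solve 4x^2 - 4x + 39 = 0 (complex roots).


disc = (-4)^2 - 4*4*39 = 16 - 624 = -608
sqrt(|disc|) = sqrt(608) = 24.6577
Real part = 4/(2*4) = 0.5000
Imag part = 24.6577/(2*4) = 3.0822

0.5000 ± 3.0822i


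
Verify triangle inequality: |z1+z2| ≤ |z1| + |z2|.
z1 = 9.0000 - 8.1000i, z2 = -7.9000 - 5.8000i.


|z1| = sqrt(9^2 + (-8.1)^2) = sqrt(146.61) = 12.1083
|z2| = sqrt((-7.9)^2 + (-5.8)^2) = sqrt(96.05) = 9.8005
z1+z2 = 1.1000 - 13.9000i
|z1+z2| = sqrt(194.42) = 13.9435
|z1|+|z2| = 12.1083 + 9.8005 = 21.9088

|z1+z2| = 13.9435 ≤ |z1|+|z2| = 21.9088 (verified)


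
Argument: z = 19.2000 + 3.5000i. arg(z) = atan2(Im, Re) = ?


Re = 19.2, Im = 3.5
arg = atan2(3.5, 19.2) = 10.3311 degrees

arg(z) = 10.3311 degrees


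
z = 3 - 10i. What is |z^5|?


|z| = sqrt(9+100) = sqrt(109) = 10.4403
|z^5| = |z|^5 = (sqrt(109))^5 = 109^2 * sqrt(109) = 11881*sqrt(109)

|z^5| = 11881*sqrt(109) ≈ 124041.2816


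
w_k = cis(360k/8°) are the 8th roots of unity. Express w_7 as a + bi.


Angle = 360*7/8 = 315°
a = cos(315°) = 0.7071
b = sin(315°) = -0.7071

0.7071 - 0.7071i


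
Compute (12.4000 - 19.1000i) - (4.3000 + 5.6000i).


Real: 12.4 - 4.3 = 8.1
Imag: -19.1 - 5.6 = -24.7

8.1000 - 24.7000i


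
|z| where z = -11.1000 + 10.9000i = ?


|z| = sqrt((-11.1)^2 + 10.9^2) = sqrt(123.21 + 118.81) = sqrt(242.02) = 15.5570

|z| = 15.5570


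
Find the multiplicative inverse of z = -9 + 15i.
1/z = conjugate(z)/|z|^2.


|z|^2 = 81+225 = 306
1/z = (-9 - 15i)/306

1/z = -0.0294 - 0.0490i


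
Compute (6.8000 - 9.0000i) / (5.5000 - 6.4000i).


Conjugate of z2 = 5.5000 + 6.4000i
Numerator: (6.8000 - 9.0000i)(5.5000 + 6.4000i) = 95.0000 - 5.9800i
Denominator: 5.5^2 + (-6.4)^2 = 71.21
Result = (95.0000 - 5.9800i)/71.21

1.3341 - 0.0840i


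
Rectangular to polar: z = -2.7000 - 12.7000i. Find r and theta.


r = sqrt(7.29+161.29) = sqrt(168.58) = 12.9838
theta = atan2(-12.7, -2.7) = -102.0023 degrees

r = 12.9838, theta = -102.0023 degrees


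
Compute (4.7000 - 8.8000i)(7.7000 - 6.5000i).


Real = 4.7*7.7 - (-8.8)*(-6.5) = 36.19 - 57.2 = -21.01
Imag = 4.7*(-6.5) + 7.7*(-8.8) = -30.55 - (67.76) = -98.31

-21.0100 - 98.3100i


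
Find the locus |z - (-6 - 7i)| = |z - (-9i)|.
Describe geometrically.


Equal distances means the locus is the perpendicular bisector of z1 and z2.
Midpoint = ((-6+0)/2, (-7+(-9))/2) = (-3.0000, -8.0000)

Perpendicular bisector through (-3.0000, -8.0000)


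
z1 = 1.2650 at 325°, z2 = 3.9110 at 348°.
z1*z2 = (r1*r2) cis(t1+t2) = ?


r = 1.2650 * 3.9110 = 4.9474
theta = 325° + 348° = 673° = 313° (mod 360)

4.9474 cis(313°)


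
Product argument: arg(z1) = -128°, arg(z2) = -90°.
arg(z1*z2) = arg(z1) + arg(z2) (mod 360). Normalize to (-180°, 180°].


arg(z1*z2) = -128° - 90° = -218°
Normalized to (-180°, 180°]: 142°

142°


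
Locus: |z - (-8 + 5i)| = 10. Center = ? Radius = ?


|z - z0| = r is a circle with center z0 and radius r.
Center = (-8, 5), radius = 10

Circle with center (-8, 5) and radius 10


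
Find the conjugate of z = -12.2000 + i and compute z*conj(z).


z_bar = -12.2000 - i
z*z_bar = (-12.2)^2 + 1^2 = 148.84 + 1 = 149.84

z_bar = -12.2000 - i, z*z_bar = 149.84


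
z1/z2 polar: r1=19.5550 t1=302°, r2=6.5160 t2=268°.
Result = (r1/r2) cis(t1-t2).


r = 19.5550 / 6.5160 = 3.0011
theta = 302° - 268° = 34° = 34° (mod 360)

3.0011 cis(34°)


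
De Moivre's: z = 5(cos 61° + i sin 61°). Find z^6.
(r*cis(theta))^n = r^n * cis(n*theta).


r^6 = 5^6 = 15625
n*theta = 6*61° = 366° = 6° (mod 360)
a = 15625*cos(6°) = 15539.4046
b = 15625*sin(6°) = 1633.2572

15625 cis(6°) = 15539.4046 + 1633.2572i


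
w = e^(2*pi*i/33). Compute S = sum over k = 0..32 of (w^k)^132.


The roots are w_k = w^k with w = e^(2*pi*i/33), and (w^k)^132 = (w^132)^k.
So S = 1 + u + u^2 + ... + u^(32) with u = w^132.
132 = 4*33 + 0, so 132 is a multiple of 33 and u = (w^33)^4 = 1.
Every one of the 33 terms equals 1: S = 33

S = 33


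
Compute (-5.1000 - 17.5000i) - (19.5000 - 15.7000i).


Real: -5.1 - 19.5 = -24.6
Imag: -17.5 + 15.7 = -1.8

-24.6000 - 1.8000i


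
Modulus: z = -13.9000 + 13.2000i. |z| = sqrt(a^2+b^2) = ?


|z| = sqrt((-13.9)^2 + 13.2^2) = sqrt(193.21 + 174.24) = sqrt(367.45) = 19.1690

|z| = 19.1690


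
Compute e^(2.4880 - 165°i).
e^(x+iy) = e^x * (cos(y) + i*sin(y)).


e^2.4880 = 12.0372
cos(-165°) = -0.965926
sin(-165°) = -0.25882
Real = 12.0372*(-0.965926) = -11.6270
Imag = 12.0372*(-0.25882) = -3.1155

-11.6270 - 3.1155i


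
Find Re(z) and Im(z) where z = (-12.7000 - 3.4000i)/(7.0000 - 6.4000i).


Multiply by conjugate: (-12.7000 - 3.4000i)(7.0000 + 6.4000i) / (7^2 + (-6.4)^2)
Numerator real = -12.7*7 - (3.4)*(-6.4) = -67.14
Numerator imag = -3.4*7 - (-12.7)*(-6.4) = -105.08
Denominator = 89.96
Re(z) = -67.14/89.96 = -0.7463
Im(z) = -105.08/89.96 = -1.1681

Re(z) = -0.7463, Im(z) = -1.1681


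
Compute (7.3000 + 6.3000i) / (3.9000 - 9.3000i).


Conjugate of z2 = 3.9000 + 9.3000i
Numerator: (7.3000 + 6.3000i)(3.9000 + 9.3000i) = -30.1200 + 92.4600i
Denominator: 3.9^2 + (-9.3)^2 = 101.7
Result = (-30.1200 + 92.4600i)/101.7

-0.2962 + 0.9091i


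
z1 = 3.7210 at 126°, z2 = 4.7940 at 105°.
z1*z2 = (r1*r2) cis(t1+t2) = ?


r = 3.7210 * 4.7940 = 17.8385
theta = 126° + 105° = 231° = 231° (mod 360)

17.8385 cis(231°)


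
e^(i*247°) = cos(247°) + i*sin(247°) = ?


cos(247°) = -0.3907
sin(247°) = -0.9205

e^(i*247°) = -0.3907 - 0.9205i


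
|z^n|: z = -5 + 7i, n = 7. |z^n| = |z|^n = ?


|z| = sqrt(25+49) = sqrt(74) = 8.6023
|z^7| = |z|^7 = (sqrt(74))^7 = 74^3 * sqrt(74) = 405224*sqrt(74)

|z^7| = 405224*sqrt(74) ≈ 3485868.6540


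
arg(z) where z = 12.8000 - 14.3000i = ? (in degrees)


Re = 12.8, Im = -14.3
arg = atan2(-14.3, 12.8) = -48.1681 degrees

arg(z) = -48.1681 degrees


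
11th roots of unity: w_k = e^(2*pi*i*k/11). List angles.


The 11th roots of unity are cis(360k/11°) for k=0..10
Angle step = 360/11 = 32.7273°
Primitive root: cis(32.7273°)
Primitive root = 0.8413 + 0.5406i

11 roots at angles: 0°, 32.7273°, 65.4545°, 98.1818°, 130.9091°, 163.6364°, 196.3636°, 229.0909°, 261.8182°, 294.5455°, 327.2727°


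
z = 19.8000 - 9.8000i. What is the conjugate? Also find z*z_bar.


z_bar = 19.8000 + 9.8000i
z*z_bar = 19.8^2 + (-9.8)^2 = 392.04 + 96.04 = 488.08

z_bar = 19.8000 + 9.8000i, z*z_bar = 488.08


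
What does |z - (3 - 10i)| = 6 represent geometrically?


|z - z0| = r is a circle with center z0 and radius r.
Center = (3, -10), radius = 6

Circle with center (3, -10) and radius 6


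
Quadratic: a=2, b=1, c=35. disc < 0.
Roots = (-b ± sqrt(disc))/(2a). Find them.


disc = 1^2 - 4*2*35 = 1 - 280 = -279
sqrt(|disc|) = sqrt(279) = 16.7033
Real part = -1/(2*2) = -0.2500
Imag part = 16.7033/(2*2) = 4.1758

-0.2500 ± 4.1758i


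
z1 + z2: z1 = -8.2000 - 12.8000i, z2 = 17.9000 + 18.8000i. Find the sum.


Real: -8.2 + 17.9 = 9.7
Imag: -12.8 + 18.8 = 6

9.7000 + 6.0000i


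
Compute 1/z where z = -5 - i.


|z|^2 = 25+1 = 26
1/z = (-5 + 1i)/26

1/z = -0.1923 + 0.0385i


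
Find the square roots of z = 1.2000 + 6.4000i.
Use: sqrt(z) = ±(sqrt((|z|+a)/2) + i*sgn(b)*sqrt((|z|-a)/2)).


|z| = sqrt(1.44+40.96) = 6.5115
sqrt((|z|+a)/2) = sqrt((6.5115+1.2)/2) = sqrt(3.8558) = 1.9636
sqrt((|z|-a)/2) = sqrt((6.5115-1.2)/2) = sqrt(2.6558) = 1.6297

±(1.9636 + 1.6297i) i.e. 1.9636 + 1.6297i and -1.9636 - 1.6297i


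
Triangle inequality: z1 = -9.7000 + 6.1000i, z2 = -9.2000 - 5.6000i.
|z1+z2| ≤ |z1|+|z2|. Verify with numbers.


|z1| = sqrt((-9.7)^2 + 6.1^2) = sqrt(131.3) = 11.4586
|z2| = sqrt((-9.2)^2 + (-5.6)^2) = sqrt(116) = 10.7703
z1+z2 = -18.9000 + 0.5000i
|z1+z2| = sqrt(357.46) = 18.9066
|z1|+|z2| = 11.4586 + 10.7703 = 22.2289

|z1+z2| = 18.9066 ≤ |z1|+|z2| = 22.2289 (verified)


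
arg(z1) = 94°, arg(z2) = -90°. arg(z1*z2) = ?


arg(z1*z2) = 94° - 90° = 4°
Normalized to (-180°, 180°]: 4°

4°


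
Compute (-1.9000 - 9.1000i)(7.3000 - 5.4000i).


Real = -1.9*7.3 - (-9.1)*(-5.4) = -13.87 - 49.14 = -63.01
Imag = -1.9*(-5.4) + 7.3*(-9.1) = 10.26 - (66.43) = -56.17

-63.0100 - 56.1700i


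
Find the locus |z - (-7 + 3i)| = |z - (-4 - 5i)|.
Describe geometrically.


Equal distances means the locus is the perpendicular bisector of z1 and z2.
Midpoint = ((-7+(-4))/2, (3+(-5))/2) = (-5.5000, -1.0000)

Perpendicular bisector through (-5.5000, -1.0000)


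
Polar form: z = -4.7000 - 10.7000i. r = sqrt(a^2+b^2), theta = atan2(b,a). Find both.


r = sqrt(22.09+114.49) = sqrt(136.58) = 11.6867
theta = atan2(-10.7, -4.7) = -113.7136 degrees

r = 11.6867, theta = -113.7136 degrees


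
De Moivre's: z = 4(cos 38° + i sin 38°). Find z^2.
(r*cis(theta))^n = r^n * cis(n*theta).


r^2 = 4^2 = 16
n*theta = 2*38° = 76° = 76° (mod 360)
a = 16*cos(76°) = 3.8708
b = 16*sin(76°) = 15.5247

16 cis(76°) = 3.8708 + 15.5247i


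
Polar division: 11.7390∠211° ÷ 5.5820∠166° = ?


r = 11.7390 / 5.5820 = 2.1030
theta = 211° - 166° = 45° = 45° (mod 360)

2.1030 cis(45°)


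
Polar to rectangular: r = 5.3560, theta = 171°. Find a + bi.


a = 5.3560*cos(171°) = 5.3560*(-0.9877) = -5.2901
b = 5.3560*sin(171°) = 5.3560*0.156434 = 0.8379

-5.2901 + 0.8379i


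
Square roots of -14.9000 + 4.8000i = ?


|z| = sqrt(222.01+23.04) = 15.6541
sqrt((|z|+a)/2) = sqrt((15.6541+(-14.9))/2) = sqrt(0.3770) = 0.6140
sqrt((|z|-a)/2) = sqrt((15.6541-(-14.9))/2) = sqrt(15.2770) = 3.9086

±(0.6140 + 3.9086i) i.e. 0.6140 + 3.9086i and -0.6140 - 3.9086i


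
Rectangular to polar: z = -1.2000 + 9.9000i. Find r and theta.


r = sqrt(1.44+98.01) = sqrt(99.45) = 9.9725
theta = atan2(9.9, -1.2) = 96.9112 degrees

r = 9.9725, theta = 96.9112 degrees


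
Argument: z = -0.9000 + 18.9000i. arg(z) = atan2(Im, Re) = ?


Re = -0.9, Im = 18.9
arg = atan2(18.9, -0.9) = 92.7263 degrees

arg(z) = 92.7263 degrees


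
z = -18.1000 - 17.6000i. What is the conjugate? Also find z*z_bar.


z_bar = -18.1000 + 17.6000i
z*z_bar = (-18.1)^2 + (-17.6)^2 = 327.61 + 309.76 = 637.37

z_bar = -18.1000 + 17.6000i, z*z_bar = 637.37


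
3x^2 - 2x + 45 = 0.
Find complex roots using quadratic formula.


disc = (-2)^2 - 4*3*45 = 4 - 540 = -536
sqrt(|disc|) = sqrt(536) = 23.1517
Real part = 2/(2*3) = 0.3333
Imag part = 23.1517/(2*3) = 3.8586

0.3333 ± 3.8586i


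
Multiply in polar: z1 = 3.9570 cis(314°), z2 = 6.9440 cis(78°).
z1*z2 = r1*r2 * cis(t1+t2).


r = 3.9570 * 6.9440 = 27.4774
theta = 314° + 78° = 392° = 32° (mod 360)

27.4774 cis(32°)


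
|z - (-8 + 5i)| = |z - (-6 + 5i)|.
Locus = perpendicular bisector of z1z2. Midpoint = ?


Equal distances means the locus is the perpendicular bisector of z1 and z2.
Midpoint = ((-8+(-6))/2, (5+5)/2) = (-7.0000, 5.0000)

Perpendicular bisector through (-7.0000, 5.0000)


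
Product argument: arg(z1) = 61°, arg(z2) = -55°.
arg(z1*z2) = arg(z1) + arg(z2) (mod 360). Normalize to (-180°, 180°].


arg(z1*z2) = 61° - 55° = 6°
Normalized to (-180°, 180°]: 6°

6°


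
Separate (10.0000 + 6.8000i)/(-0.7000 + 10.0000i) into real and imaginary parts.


Multiply by conjugate: (10.0000 + 6.8000i)(-0.7000 - 10.0000i) / ((-0.7)^2 + 10^2)
Numerator real = 10*(-0.7) + 6.8*10 = 61
Numerator imag = 6.8*(-0.7) - 10*10 = -104.76
Denominator = 100.49
Re(z) = 61/100.49 = 0.6070
Im(z) = -104.76/100.49 = -1.0425

Re(z) = 0.6070, Im(z) = -1.0425


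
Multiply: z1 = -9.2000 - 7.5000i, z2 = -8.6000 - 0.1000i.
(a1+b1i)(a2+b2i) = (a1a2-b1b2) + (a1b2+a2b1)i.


Real = -9.2*(-8.6) - (-7.5)*(-0.1) = 79.12 - 0.75 = 78.37
Imag = -9.2*(-0.1) - (8.6)*(-7.5) = 0.92 + 64.5 = 65.42

78.3700 + 65.4200i


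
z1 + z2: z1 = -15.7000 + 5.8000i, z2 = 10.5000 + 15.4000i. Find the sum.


Real: -15.7 + 10.5 = -5.2
Imag: 5.8 + 15.4 = 21.2

-5.2000 + 21.2000i


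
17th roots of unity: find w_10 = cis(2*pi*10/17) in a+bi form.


Angle = 360*10/17 = 211.7647°
a = cos(211.7647°) = -0.8502
b = sin(211.7647°) = -0.5264

-0.8502 - 0.5264i


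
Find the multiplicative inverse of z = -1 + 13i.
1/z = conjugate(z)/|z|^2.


|z|^2 = 1+169 = 170
1/z = (-1 - 13i)/170

1/z = -0.0059 - 0.0765i


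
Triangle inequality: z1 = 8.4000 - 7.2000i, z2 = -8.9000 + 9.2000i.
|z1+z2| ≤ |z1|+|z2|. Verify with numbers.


|z1| = sqrt(8.4^2 + (-7.2)^2) = sqrt(122.4) = 11.0635
|z2| = sqrt((-8.9)^2 + 9.2^2) = sqrt(163.85) = 12.8004
z1+z2 = -0.5000 + 2.0000i
|z1+z2| = sqrt(4.25) = 2.0616
|z1|+|z2| = 11.0635 + 12.8004 = 23.8639

|z1+z2| = 2.0616 ≤ |z1|+|z2| = 23.8639 (verified)


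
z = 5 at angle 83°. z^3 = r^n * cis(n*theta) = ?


r^3 = 5^3 = 125
n*theta = 3*83° = 249° = 249° (mod 360)
a = 125*cos(249°) = -44.7960
b = 125*sin(249°) = -116.6976

125 cis(249°) = -44.7960 - 116.6976i


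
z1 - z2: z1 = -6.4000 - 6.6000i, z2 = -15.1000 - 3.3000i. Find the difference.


Real: -6.4 + 15.1 = 8.7
Imag: -6.6 + 3.3 = -3.3

8.7000 - 3.3000i


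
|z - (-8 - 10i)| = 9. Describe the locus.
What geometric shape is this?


|z - z0| = r is a circle with center z0 and radius r.
Center = (-8, -10), radius = 9

Circle with center (-8, -10) and radius 9


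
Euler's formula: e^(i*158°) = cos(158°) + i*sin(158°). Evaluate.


cos(158°) = -0.9272
sin(158°) = 0.3746

e^(i*158°) = -0.9272 + 0.3746i


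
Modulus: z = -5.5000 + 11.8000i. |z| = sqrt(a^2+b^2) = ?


|z| = sqrt((-5.5)^2 + 11.8^2) = sqrt(30.25 + 139.24) = sqrt(169.49) = 13.0188

|z| = 13.0188


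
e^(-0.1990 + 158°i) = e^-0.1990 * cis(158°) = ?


e^-0.1990 = 0.81955
cos(158°) = -0.9272
sin(158°) = 0.3746
Real = 0.81955*(-0.9272) = -0.7599
Imag = 0.81955*0.3746 = 0.3070

-0.7599 + 0.3070i


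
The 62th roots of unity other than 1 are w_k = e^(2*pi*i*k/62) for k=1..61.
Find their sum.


With w = e^(2*pi*i/62), all 62 of the 62th roots of unity w^0 = 1, w, ..., w^(61) sum to 0: 1 + w + ... + w^(61) = (1 - w^62)/(1 - w) = 0 since w^62 = 1, w ≠ 1.
Removing the root 1: w + w^2 + ... + w^(61) = 0 - 1 = -1

Sum = -1


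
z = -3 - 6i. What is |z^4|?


|z| = sqrt(9+36) = sqrt(45) = 6.7082
|z^4| = |z|^4 = (sqrt(45))^4 = 45^2 = 2025

|z^4| = 2025


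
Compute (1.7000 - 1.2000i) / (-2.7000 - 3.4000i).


Conjugate of z2 = -2.7000 + 3.4000i
Numerator: (1.7000 - 1.2000i)(-2.7000 + 3.4000i) = -0.5100 + 9.0200i
Denominator: (-2.7)^2 + (-3.4)^2 = 18.85
Result = (-0.5100 + 9.0200i)/18.85

-0.0271 + 0.4785i


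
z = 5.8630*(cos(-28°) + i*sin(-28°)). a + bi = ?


a = 5.8630*cos(-28°) = 5.8630*0.88295 = 5.1767
b = 5.8630*sin(-28°) = 5.8630*(-0.46947) = -2.7525

5.1767 - 2.7525i


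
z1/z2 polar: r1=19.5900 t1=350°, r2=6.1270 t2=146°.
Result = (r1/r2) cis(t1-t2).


r = 19.5900 / 6.1270 = 3.1973
theta = 350° - 146° = 204° = 204° (mod 360)

3.1973 cis(204°)


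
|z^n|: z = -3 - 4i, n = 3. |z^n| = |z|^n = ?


|z| = sqrt(9+16) = sqrt(25) = 5
|z^3| = |z|^3 = 5^3 = 125

|z^3| = 125


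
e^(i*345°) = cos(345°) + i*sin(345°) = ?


cos(345°) = 0.9659
sin(345°) = -0.2588

e^(i*345°) = 0.9659 - 0.2588i


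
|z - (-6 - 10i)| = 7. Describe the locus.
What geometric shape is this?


|z - z0| = r is a circle with center z0 and radius r.
Center = (-6, -10), radius = 7

Circle with center (-6, -10) and radius 7


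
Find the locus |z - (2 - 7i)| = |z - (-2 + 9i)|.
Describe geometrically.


Equal distances means the locus is the perpendicular bisector of z1 and z2.
Midpoint = ((2+(-2))/2, (-7+9)/2) = (0, 1.0000)

Perpendicular bisector through (0, 1.0000)


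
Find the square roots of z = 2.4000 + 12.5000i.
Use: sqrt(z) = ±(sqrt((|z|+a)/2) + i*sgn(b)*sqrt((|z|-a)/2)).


|z| = sqrt(5.76+156.25) = 12.7283
sqrt((|z|+a)/2) = sqrt((12.7283+2.4)/2) = sqrt(7.5642) = 2.7503
sqrt((|z|-a)/2) = sqrt((12.7283-2.4)/2) = sqrt(5.1642) = 2.2725

±(2.7503 + 2.2725i) i.e. 2.7503 + 2.2725i and -2.7503 - 2.2725i
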